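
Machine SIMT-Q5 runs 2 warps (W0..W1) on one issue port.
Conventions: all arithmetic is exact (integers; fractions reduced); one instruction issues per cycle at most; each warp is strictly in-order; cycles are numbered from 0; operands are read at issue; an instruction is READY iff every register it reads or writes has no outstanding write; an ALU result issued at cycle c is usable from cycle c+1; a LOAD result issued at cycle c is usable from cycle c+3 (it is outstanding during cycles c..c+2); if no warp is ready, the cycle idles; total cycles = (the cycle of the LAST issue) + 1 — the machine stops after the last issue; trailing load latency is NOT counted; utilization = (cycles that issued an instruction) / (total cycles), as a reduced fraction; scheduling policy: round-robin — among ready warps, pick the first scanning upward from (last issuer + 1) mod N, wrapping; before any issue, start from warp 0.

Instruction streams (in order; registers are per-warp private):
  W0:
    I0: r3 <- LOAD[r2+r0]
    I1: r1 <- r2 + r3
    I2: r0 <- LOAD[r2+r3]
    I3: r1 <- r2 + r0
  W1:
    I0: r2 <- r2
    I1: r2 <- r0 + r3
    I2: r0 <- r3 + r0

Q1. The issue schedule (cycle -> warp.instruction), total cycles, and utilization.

cycle 0: W0.I0
cycle 1: W1.I0
cycle 2: W1.I1
cycle 3: W0.I1
cycle 4: W1.I2
cycle 5: W0.I2
cycle 6: idle
cycle 7: idle
cycle 8: W0.I3

Answer: 9 cycles, utilization 7/9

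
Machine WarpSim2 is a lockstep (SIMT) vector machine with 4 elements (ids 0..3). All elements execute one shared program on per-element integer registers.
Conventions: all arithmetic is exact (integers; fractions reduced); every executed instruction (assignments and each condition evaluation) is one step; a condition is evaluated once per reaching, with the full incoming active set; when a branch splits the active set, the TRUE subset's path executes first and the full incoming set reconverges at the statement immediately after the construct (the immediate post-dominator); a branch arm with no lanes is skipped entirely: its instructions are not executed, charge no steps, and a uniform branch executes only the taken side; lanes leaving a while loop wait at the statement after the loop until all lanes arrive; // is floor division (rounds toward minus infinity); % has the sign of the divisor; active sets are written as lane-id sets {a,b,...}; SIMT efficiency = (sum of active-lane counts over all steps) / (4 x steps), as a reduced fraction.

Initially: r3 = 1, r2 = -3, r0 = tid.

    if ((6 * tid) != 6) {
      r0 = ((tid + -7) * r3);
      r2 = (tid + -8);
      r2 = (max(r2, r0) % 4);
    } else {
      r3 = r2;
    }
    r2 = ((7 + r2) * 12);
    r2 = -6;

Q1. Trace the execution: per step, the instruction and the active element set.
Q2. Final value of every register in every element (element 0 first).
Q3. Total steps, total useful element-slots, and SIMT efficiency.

step 0: eval ((6 * tid) != 6)        {0,1,2,3}
step 1: r0 <- ((tid + -7) * r3)      {0,2,3}
step 2: r2 <- (tid + -8)             {0,2,3}
step 3: r2 <- (max(r2, r0) % 4)      {0,2,3}
step 4: r3 <- r2                     {1}
step 5: r2 <- ((7 + r2) * 12)        {0,1,2,3}
step 6: r2 <- -6                     {0,1,2,3}

Answer: 7 steps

r3: 1,-3,1,1
r2: -6,-6,-6,-6
r0: -7,1,-5,-4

steps = 7; useful = 22; efficiency = 22/28 = 11/14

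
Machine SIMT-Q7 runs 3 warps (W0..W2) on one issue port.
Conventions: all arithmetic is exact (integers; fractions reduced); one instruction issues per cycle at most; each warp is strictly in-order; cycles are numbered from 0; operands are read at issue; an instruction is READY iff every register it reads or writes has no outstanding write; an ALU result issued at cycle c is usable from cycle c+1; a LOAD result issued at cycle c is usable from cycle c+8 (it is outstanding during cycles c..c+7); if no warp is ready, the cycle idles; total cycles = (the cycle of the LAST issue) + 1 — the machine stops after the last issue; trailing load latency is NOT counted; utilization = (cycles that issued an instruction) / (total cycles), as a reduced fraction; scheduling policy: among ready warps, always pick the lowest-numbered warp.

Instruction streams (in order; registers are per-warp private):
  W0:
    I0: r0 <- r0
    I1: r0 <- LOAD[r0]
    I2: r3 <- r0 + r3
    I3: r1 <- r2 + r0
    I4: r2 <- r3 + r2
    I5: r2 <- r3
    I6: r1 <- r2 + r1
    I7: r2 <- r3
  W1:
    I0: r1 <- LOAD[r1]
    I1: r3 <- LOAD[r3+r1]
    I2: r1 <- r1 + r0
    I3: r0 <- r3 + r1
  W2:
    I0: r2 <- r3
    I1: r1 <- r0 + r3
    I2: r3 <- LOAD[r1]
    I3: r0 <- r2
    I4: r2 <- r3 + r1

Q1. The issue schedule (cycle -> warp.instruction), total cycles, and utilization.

cycle 0: W0.I0
cycle 1: W0.I1
cycle 2: W1.I0
cycle 3: W2.I0
cycle 4: W2.I1
cycle 5: W2.I2
cycle 6: W2.I3
cycle 7: idle
cycle 8: idle
cycle 9: W0.I2
cycle 10: W0.I3
cycle 11: W0.I4
cycle 12: W0.I5
cycle 13: W0.I6
cycle 14: W0.I7
cycle 15: W1.I1
cycle 16: W1.I2
cycle 17: W2.I4
cycle 18: idle
cycle 19: idle
cycle 20: idle
cycle 21: idle
cycle 22: idle
cycle 23: W1.I3

Answer: 24 cycles, utilization 17/24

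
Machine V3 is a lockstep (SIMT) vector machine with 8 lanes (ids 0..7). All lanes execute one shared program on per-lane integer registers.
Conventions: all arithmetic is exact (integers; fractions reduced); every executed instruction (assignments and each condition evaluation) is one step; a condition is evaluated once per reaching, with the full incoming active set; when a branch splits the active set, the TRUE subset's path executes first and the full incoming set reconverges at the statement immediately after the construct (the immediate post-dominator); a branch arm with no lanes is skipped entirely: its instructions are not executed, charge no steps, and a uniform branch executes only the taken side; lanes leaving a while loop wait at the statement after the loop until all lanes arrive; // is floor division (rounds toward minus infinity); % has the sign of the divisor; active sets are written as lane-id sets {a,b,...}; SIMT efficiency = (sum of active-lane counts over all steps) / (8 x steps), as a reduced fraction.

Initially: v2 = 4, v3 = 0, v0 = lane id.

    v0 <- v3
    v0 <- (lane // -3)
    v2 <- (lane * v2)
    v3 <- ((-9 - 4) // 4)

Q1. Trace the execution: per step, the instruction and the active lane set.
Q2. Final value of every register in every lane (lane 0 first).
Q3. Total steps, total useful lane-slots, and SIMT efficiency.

step 0: v0 <- v3                     {0,1,2,3,4,5,6,7}
step 1: v0 <- (lane // -3)           {0,1,2,3,4,5,6,7}
step 2: v2 <- (lane * v2)            {0,1,2,3,4,5,6,7}
step 3: v3 <- ((-9 - 4) // 4)        {0,1,2,3,4,5,6,7}

Answer: 4 steps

v2: 0,4,8,12,16,20,24,28
v3: -4,-4,-4,-4,-4,-4,-4,-4
v0: 0,-1,-1,-1,-2,-2,-2,-3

steps = 4; useful = 32; efficiency = 32/32 = 1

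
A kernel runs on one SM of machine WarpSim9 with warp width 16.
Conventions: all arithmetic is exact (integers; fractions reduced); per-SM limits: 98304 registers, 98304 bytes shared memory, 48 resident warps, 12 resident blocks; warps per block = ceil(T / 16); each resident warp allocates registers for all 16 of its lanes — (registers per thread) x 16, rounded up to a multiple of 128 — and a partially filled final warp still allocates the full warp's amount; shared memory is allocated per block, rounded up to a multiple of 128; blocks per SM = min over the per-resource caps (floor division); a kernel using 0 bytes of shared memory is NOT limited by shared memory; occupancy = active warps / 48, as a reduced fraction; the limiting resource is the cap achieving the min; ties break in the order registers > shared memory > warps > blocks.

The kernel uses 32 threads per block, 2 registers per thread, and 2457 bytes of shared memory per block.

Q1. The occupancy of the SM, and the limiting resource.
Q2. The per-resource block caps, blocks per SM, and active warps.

Answer: occupancy 1/2, limited by blocks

registers: 384 blocks
shared memory: 38 blocks
warps: 24 blocks
blocks: 12 blocks

Answer: 12 blocks, 24 active warps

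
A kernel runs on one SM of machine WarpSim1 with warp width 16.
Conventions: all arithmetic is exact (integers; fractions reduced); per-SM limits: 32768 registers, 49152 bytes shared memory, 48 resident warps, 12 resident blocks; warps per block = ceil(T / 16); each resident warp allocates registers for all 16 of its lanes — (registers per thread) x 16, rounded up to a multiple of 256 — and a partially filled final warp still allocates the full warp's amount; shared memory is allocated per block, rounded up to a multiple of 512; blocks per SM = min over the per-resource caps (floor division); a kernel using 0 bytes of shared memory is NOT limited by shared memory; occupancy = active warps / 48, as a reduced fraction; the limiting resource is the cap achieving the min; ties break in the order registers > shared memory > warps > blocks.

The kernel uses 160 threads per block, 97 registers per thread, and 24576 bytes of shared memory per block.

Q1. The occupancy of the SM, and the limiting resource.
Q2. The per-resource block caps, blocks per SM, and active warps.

Answer: occupancy 5/24, limited by registers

registers: 1 block
shared memory: 2 blocks
warps: 4 blocks
blocks: 12 blocks

Answer: 1 block, 10 active warps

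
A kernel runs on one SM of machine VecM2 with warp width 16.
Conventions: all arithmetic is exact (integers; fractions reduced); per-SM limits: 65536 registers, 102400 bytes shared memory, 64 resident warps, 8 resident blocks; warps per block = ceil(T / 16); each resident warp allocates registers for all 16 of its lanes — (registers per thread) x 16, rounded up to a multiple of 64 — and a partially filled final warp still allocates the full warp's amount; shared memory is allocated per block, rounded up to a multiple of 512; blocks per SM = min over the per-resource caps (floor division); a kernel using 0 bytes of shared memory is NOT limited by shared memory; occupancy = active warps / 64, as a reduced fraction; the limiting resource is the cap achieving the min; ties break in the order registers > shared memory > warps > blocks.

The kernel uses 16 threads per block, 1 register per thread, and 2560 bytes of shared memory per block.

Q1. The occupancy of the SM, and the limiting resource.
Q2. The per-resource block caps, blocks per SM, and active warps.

Answer: occupancy 1/8, limited by blocks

registers: 1024 blocks
shared memory: 40 blocks
warps: 64 blocks
blocks: 8 blocks

Answer: 8 blocks, 8 active warps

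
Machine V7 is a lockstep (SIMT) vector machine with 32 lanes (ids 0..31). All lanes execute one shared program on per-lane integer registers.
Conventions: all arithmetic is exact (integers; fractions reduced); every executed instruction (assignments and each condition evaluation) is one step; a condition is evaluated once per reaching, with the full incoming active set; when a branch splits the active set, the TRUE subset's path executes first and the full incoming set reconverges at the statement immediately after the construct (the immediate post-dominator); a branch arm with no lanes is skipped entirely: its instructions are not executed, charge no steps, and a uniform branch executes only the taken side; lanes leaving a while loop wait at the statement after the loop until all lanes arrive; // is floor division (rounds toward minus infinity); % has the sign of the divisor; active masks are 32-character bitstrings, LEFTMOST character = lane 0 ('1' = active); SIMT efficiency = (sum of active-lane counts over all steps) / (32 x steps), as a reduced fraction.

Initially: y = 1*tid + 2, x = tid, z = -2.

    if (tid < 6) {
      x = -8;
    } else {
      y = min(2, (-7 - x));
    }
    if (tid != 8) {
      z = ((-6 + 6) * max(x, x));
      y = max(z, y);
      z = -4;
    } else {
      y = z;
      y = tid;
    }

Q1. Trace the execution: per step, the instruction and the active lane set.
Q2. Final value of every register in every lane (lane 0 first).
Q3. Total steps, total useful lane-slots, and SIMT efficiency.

step 0: eval (tid < 6)               11111111111111111111111111111111
step 1: x <- -8                      11111100000000000000000000000000
step 2: y <- min(2, (-7 - x))        00000011111111111111111111111111
step 3: eval (tid != 8)              11111111111111111111111111111111
step 4: z <- ((-6 + 6) * max(x, x))  11111111011111111111111111111111
step 5: y <- max(z, y)               11111111011111111111111111111111
step 6: z <- -4                      11111111011111111111111111111111
step 7: y <- z                       00000000100000000000000000000000
step 8: y <- tid                     00000000100000000000000000000000

Answer: 9 steps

y: 2,3,4,5,6,7,0,0,8,0,0,0,0,0,0,0,0,0,0,0,0,0,0,0,0,0,0,0,0,0,0,0
x: -8,-8,-8,-8,-8,-8,6,7,8,9,10,11,12,13,14,15,16,17,18,19,20,21,22,23,24,25,26,27,28,29,30,31
z: -4,-4,-4,-4,-4,-4,-4,-4,-2,-4,-4,-4,-4,-4,-4,-4,-4,-4,-4,-4,-4,-4,-4,-4,-4,-4,-4,-4,-4,-4,-4,-4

steps = 9; useful = 191; efficiency = 191/288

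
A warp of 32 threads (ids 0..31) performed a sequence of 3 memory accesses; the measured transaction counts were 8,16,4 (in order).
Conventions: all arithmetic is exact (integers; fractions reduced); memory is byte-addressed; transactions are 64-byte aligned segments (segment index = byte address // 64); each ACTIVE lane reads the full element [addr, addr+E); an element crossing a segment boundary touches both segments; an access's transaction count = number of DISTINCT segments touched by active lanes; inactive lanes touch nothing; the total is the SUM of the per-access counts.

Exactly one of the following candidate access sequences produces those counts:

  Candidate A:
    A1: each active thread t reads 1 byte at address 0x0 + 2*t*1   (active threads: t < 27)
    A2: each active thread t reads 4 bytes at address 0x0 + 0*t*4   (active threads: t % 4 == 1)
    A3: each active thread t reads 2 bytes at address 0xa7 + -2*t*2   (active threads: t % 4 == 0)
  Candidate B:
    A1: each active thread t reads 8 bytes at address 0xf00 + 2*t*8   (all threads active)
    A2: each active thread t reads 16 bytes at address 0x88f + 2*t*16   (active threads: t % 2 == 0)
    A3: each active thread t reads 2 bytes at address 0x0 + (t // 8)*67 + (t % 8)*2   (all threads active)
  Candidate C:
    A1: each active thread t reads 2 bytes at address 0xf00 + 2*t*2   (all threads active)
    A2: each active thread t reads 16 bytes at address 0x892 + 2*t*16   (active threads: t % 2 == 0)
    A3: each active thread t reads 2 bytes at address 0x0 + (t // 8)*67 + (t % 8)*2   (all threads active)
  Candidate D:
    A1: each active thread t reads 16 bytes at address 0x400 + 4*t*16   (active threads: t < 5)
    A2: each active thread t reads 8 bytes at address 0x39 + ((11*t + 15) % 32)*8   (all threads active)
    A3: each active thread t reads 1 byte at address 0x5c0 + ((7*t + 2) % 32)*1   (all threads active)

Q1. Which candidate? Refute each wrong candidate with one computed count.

A: A1 gives 1 transaction, not 8
C: A1 gives 2 transactions, not 8
D: A1 gives 5 transactions, not 8
B: all counts match (8,16,4)

Answer: B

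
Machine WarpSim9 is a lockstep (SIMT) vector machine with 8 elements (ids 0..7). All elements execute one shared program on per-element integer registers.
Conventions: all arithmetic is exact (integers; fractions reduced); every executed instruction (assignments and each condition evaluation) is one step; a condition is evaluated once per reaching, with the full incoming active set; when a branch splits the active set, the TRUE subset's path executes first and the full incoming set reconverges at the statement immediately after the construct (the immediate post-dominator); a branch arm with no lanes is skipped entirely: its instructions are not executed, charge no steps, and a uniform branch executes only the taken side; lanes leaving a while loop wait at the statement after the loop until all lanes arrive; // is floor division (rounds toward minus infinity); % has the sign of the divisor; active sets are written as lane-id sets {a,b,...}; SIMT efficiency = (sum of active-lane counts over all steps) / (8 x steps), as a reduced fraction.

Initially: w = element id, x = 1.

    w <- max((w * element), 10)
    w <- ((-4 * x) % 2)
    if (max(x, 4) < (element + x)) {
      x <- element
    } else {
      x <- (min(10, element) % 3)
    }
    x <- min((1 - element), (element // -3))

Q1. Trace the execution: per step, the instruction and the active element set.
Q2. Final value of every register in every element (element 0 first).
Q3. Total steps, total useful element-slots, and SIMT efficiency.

step 0: w <- max((w * element), 10)  {0,1,2,3,4,5,6,7}
step 1: w <- ((-4 * x) % 2)          {0,1,2,3,4,5,6,7}
step 2: eval (max(x, 4) < (element + x)) {0,1,2,3,4,5,6,7}
step 3: x <- element                 {4,5,6,7}
step 4: x <- (min(10, element) % 3)  {0,1,2,3}
step 5: x <- min((1 - element), (element // -3)) {0,1,2,3,4,5,6,7}

Answer: 6 steps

w: 0,0,0,0,0,0,0,0
x: 0,-1,-1,-2,-3,-4,-5,-6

steps = 6; useful = 40; efficiency = 40/48 = 5/6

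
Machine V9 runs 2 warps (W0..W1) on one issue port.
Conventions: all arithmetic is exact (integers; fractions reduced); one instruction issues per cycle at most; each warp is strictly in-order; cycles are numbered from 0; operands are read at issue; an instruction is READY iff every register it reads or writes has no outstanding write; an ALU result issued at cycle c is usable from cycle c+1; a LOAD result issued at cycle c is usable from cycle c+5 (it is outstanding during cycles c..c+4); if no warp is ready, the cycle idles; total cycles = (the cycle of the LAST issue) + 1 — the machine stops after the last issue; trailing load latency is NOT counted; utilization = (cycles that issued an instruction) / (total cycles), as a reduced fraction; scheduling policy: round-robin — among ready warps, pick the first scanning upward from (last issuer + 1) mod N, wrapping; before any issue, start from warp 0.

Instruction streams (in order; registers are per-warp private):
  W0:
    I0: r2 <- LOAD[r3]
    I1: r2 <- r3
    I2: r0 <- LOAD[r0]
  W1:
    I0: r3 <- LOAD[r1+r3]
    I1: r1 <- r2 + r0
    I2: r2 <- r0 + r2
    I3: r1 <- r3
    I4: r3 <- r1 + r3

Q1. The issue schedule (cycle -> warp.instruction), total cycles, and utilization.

cycle 0: W0.I0
cycle 1: W1.I0
cycle 2: W1.I1
cycle 3: W1.I2
cycle 4: idle
cycle 5: W0.I1
cycle 6: W1.I3
cycle 7: W0.I2
cycle 8: W1.I4

Answer: 9 cycles, utilization 8/9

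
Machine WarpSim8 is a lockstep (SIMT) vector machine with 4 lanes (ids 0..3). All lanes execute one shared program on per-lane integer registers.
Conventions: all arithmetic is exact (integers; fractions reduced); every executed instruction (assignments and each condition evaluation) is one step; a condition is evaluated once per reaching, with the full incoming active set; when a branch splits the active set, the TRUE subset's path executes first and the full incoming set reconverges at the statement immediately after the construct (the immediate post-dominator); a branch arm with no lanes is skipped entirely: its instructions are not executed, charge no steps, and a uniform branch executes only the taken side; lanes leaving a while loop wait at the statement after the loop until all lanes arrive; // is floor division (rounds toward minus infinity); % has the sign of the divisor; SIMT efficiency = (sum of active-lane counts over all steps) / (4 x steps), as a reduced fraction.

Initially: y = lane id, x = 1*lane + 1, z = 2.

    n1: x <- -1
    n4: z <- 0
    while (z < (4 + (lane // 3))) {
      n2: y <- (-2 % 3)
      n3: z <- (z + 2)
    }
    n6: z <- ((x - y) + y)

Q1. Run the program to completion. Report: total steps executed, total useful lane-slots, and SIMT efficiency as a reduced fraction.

Answer: 13 steps, 43 useful, 43/52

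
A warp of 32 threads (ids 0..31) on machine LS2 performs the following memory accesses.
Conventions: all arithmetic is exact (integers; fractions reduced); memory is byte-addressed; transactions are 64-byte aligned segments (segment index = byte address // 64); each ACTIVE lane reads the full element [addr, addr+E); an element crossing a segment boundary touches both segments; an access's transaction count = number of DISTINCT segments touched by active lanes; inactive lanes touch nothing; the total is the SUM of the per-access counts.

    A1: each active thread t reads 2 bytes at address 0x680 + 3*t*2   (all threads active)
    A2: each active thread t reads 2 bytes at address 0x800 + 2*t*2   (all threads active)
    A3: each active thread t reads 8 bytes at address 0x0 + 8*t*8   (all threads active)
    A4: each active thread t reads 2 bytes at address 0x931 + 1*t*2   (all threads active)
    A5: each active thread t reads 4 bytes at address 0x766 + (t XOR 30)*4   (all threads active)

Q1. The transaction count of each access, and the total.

A1: 3 transactions
A2: 2 transactions
A3: 32 transactions
A4: 2 transactions
A5: 3 transactions

Answer: 3,2,32,2,3; total 42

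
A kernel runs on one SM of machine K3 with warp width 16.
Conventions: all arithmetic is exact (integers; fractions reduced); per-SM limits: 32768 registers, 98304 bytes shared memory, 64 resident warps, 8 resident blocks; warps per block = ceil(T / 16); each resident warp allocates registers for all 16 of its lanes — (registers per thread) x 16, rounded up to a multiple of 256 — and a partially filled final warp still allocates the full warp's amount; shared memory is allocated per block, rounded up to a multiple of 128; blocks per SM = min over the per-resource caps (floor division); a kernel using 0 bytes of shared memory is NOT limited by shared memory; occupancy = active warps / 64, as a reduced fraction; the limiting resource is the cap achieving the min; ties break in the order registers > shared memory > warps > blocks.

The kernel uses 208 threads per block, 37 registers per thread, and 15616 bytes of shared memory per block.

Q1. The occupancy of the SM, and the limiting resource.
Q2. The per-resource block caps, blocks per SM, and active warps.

Answer: occupancy 39/64, limited by registers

registers: 3 blocks
shared memory: 6 blocks
warps: 4 blocks
blocks: 8 blocks

Answer: 3 blocks, 39 active warps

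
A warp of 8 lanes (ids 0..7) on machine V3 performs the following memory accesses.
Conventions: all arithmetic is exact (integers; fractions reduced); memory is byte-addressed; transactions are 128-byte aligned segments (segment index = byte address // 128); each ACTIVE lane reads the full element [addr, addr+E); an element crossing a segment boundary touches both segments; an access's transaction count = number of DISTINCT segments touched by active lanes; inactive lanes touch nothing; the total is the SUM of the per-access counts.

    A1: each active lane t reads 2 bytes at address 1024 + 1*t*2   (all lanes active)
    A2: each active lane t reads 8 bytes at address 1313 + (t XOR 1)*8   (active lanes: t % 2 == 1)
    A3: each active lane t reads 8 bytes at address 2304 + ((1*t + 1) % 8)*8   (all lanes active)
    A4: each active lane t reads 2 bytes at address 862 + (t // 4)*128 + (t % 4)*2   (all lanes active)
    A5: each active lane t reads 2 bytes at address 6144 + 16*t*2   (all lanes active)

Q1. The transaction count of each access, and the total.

A1: 1 transaction
A2: 1 transaction
A3: 1 transaction
A4: 2 transactions
A5: 2 transactions

Answer: 1,1,1,2,2; total 7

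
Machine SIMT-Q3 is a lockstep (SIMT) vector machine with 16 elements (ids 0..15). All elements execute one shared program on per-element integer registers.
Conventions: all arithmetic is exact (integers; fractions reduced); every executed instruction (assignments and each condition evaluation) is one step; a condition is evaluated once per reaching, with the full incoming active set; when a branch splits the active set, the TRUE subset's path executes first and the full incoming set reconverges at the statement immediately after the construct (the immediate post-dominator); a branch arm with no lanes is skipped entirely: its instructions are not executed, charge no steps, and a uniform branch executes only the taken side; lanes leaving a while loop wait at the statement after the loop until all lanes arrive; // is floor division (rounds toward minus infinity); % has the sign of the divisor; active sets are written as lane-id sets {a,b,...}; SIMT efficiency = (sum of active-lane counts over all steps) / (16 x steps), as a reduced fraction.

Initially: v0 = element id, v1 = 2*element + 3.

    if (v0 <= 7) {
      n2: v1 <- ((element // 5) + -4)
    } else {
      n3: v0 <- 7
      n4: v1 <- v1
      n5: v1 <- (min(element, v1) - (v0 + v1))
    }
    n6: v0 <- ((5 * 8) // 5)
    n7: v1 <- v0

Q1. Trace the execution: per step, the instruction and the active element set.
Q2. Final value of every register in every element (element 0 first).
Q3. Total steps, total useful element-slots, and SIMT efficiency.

step 0: eval (v0 <= 7)               {0,1,2,3,4,5,6,7,8,9,10,11,12,13,14,15}
step 1: v1 <- ((element // 5) + -4)  {0,1,2,3,4,5,6,7}
step 2: v0 <- 7                      {8,9,10,11,12,13,14,15}
step 3: v1 <- v1                     {8,9,10,11,12,13,14,15}
step 4: v1 <- (min(element, v1) - (v0 + v1)) {8,9,10,11,12,13,14,15}
step 5: v0 <- ((5 * 8) // 5)         {0,1,2,3,4,5,6,7,8,9,10,11,12,13,14,15}
step 6: v1 <- v0                     {0,1,2,3,4,5,6,7,8,9,10,11,12,13,14,15}

Answer: 7 steps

v0: 8,8,8,8,8,8,8,8,8,8,8,8,8,8,8,8
v1: 8,8,8,8,8,8,8,8,8,8,8,8,8,8,8,8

steps = 7; useful = 80; efficiency = 80/112 = 5/7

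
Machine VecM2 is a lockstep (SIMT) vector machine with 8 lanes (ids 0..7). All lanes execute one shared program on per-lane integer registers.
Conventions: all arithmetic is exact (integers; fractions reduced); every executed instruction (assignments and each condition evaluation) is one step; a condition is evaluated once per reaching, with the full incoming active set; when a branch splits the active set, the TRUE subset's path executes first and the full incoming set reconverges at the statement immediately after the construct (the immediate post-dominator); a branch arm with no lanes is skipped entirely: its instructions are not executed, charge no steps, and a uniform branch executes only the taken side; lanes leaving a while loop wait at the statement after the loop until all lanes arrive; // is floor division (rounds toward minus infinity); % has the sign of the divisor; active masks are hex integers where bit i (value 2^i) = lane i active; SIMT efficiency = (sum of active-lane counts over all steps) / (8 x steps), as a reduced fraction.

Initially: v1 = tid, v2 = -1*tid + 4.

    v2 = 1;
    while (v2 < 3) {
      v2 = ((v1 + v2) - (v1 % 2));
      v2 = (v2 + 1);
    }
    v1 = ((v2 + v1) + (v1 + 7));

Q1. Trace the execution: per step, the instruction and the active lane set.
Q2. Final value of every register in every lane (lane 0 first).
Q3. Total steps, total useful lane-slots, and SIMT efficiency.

step 0: v2 <- 1                      0xff
step 1: eval (v2 < 3)                0xff
step 2: v2 <- ((v1 + v2) - (v1 % 2)) 0xff
step 3: v2 <- (v2 + 1)               0xff
step 4: eval (v2 < 3)                0xff
step 5: v2 <- ((v1 + v2) - (v1 % 2)) 0x03
step 6: v2 <- (v2 + 1)               0x03
step 7: eval (v2 < 3)                0x03
step 8: v1 <- ((v2 + v1) + (v1 + 7)) 0xff

Answer: 9 steps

v1: 10,12,15,17,21,23,27,29
v2: 3,3,4,4,6,6,8,8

steps = 9; useful = 54; efficiency = 54/72 = 3/4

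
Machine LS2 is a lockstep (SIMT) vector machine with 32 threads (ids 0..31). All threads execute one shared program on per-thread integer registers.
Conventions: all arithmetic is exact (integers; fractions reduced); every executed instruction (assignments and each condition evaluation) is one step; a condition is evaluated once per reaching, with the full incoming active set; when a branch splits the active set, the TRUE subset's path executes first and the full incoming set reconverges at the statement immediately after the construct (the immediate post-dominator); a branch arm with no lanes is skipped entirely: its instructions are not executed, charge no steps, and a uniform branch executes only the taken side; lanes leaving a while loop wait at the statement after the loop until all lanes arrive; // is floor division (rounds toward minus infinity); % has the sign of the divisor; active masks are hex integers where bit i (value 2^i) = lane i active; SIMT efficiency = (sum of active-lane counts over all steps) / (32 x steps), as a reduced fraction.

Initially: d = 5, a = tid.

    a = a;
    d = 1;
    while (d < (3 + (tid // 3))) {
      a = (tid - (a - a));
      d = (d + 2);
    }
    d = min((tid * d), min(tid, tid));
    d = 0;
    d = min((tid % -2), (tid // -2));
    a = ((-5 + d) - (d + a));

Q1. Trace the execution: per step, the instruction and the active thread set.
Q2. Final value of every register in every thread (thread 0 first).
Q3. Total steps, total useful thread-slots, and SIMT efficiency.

step 0: a <- a                       0xffffffff
step 1: d <- 1                       0xffffffff
step 2: eval (d < (3 + (tid // 3)))  0xffffffff
step 3: a <- (tid - (a - a))         0xffffffff
step 4: d <- (d + 2)                 0xffffffff
step 5: eval (d < (3 + (tid // 3)))  0xffffffff
step 6: a <- (tid - (a - a))         0xfffffff8
step 7: d <- (d + 2)                 0xfffffff8
step 8: eval (d < (3 + (tid // 3)))  0xfffffff8
step 9: a <- (tid - (a - a))         0xfffffe00
step 10: d <- (d + 2)                 0xfffffe00
step 11: eval (d < (3 + (tid // 3)))  0xfffffe00
step 12: a <- (tid - (a - a))         0xffff8000
step 13: d <- (d + 2)                 0xffff8000
step 14: eval (d < (3 + (tid // 3)))  0xffff8000
step 15: a <- (tid - (a - a))         0xffe00000
step 16: d <- (d + 2)                 0xffe00000
step 17: eval (d < (3 + (tid // 3)))  0xffe00000
step 18: a <- (tid - (a - a))         0xf8000000
step 19: d <- (d + 2)                 0xf8000000
step 20: eval (d < (3 + (tid // 3)))  0xf8000000
step 21: d <- min((tid * d), min(tid, tid)) 0xffffffff
step 22: d <- 0                       0xffffffff
step 23: d <- min((tid % -2), (tid // -2)) 0xffffffff
step 24: a <- ((-5 + d) - (d + a))    0xffffffff

Answer: 25 steps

d: 0,-1,-1,-2,-2,-3,-3,-4,-4,-5,-5,-6,-6,-7,-7,-8,-8,-9,-9,-10,-10,-11,-11,-12,-12,-13,-13,-14,-14,-15,-15,-16
a: -5,-6,-7,-8,-9,-10,-11,-12,-13,-14,-15,-16,-17,-18,-19,-20,-21,-22,-23,-24,-25,-26,-27,-28,-29,-30,-31,-32,-33,-34,-35,-36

steps = 25; useful = 575; efficiency = 575/800 = 23/32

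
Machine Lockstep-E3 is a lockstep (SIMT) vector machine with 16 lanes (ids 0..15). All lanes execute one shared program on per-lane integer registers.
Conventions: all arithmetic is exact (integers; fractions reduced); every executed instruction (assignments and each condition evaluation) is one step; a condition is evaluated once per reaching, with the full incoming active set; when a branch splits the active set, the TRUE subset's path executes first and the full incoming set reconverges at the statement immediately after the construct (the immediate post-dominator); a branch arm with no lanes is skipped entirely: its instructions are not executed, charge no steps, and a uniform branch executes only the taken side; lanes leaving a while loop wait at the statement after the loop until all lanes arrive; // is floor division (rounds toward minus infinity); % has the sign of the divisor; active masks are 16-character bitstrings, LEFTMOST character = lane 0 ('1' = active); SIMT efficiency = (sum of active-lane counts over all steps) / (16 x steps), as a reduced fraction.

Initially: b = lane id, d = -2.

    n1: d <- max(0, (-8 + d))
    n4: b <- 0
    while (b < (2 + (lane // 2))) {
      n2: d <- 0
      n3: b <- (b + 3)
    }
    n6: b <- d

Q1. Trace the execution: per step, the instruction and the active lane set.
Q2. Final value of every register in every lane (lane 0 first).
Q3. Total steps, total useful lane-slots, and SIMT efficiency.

step 0: d <- max(0, (-8 + d))        1111111111111111
step 1: b <- 0                       1111111111111111
step 2: eval (b < (2 + (lane // 2))) 1111111111111111
step 3: d <- 0                       1111111111111111
step 4: b <- (b + 3)                 1111111111111111
step 5: eval (b < (2 + (lane // 2))) 1111111111111111
step 6: d <- 0                       0000111111111111
step 7: b <- (b + 3)                 0000111111111111
step 8: eval (b < (2 + (lane // 2))) 0000111111111111
step 9: d <- 0                       0000000000111111
step 10: b <- (b + 3)                 0000000000111111
step 11: eval (b < (2 + (lane // 2))) 0000000000111111
step 12: b <- d                       1111111111111111

Answer: 13 steps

b: 0,0,0,0,0,0,0,0,0,0,0,0,0,0,0,0
d: 0,0,0,0,0,0,0,0,0,0,0,0,0,0,0,0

steps = 13; useful = 166; efficiency = 166/208 = 83/104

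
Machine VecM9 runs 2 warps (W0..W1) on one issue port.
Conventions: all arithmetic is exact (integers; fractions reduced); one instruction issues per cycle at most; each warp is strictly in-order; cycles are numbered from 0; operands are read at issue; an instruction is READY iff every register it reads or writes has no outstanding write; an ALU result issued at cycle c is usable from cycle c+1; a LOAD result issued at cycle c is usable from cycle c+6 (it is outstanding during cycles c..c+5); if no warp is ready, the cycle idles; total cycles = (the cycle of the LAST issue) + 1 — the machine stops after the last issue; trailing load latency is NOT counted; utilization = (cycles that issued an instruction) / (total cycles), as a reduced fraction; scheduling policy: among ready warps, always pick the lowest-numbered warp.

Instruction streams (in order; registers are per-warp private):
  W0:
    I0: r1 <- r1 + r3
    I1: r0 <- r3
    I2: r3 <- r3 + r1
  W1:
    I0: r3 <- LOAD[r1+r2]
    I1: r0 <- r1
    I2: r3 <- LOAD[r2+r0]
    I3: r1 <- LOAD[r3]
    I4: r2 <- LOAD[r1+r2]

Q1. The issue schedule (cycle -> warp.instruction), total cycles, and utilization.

cycle 0: W0.I0
cycle 1: W0.I1
cycle 2: W0.I2
cycle 3: W1.I0
cycle 4: W1.I1
cycle 5: idle
cycle 6: idle
cycle 7: idle
cycle 8: idle
cycle 9: W1.I2
cycle 10: idle
cycle 11: idle
cycle 12: idle
cycle 13: idle
cycle 14: idle
cycle 15: W1.I3
cycle 16: idle
cycle 17: idle
cycle 18: idle
cycle 19: idle
cycle 20: idle
cycle 21: W1.I4

Answer: 22 cycles, utilization 4/11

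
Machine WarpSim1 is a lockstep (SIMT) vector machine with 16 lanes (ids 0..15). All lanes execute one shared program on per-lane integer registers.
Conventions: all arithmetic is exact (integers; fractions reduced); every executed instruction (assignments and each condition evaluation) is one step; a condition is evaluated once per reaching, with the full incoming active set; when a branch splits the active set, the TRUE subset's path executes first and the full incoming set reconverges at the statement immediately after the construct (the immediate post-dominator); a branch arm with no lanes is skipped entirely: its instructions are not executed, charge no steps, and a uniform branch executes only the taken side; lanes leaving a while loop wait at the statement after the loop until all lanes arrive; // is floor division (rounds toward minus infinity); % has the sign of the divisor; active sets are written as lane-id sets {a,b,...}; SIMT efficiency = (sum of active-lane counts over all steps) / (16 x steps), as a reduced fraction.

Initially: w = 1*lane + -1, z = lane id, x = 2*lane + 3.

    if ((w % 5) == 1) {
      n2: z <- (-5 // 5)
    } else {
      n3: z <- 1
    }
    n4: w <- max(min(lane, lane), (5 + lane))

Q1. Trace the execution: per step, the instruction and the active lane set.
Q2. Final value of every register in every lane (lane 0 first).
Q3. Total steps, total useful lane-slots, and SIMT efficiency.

step 0: eval ((w % 5) == 1)          {0,1,2,3,4,5,6,7,8,9,10,11,12,13,14,15}
step 1: z <- (-5 // 5)               {2,7,12}
step 2: z <- 1                       {0,1,3,4,5,6,8,9,10,11,13,14,15}
step 3: w <- max(min(lane, lane), (5 + lane)) {0,1,2,3,4,5,6,7,8,9,10,11,12,13,14,15}

Answer: 4 steps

w: 5,6,7,8,9,10,11,12,13,14,15,16,17,18,19,20
z: 1,1,-1,1,1,1,1,-1,1,1,1,1,-1,1,1,1
x: 3,5,7,9,11,13,15,17,19,21,23,25,27,29,31,33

steps = 4; useful = 48; efficiency = 48/64 = 3/4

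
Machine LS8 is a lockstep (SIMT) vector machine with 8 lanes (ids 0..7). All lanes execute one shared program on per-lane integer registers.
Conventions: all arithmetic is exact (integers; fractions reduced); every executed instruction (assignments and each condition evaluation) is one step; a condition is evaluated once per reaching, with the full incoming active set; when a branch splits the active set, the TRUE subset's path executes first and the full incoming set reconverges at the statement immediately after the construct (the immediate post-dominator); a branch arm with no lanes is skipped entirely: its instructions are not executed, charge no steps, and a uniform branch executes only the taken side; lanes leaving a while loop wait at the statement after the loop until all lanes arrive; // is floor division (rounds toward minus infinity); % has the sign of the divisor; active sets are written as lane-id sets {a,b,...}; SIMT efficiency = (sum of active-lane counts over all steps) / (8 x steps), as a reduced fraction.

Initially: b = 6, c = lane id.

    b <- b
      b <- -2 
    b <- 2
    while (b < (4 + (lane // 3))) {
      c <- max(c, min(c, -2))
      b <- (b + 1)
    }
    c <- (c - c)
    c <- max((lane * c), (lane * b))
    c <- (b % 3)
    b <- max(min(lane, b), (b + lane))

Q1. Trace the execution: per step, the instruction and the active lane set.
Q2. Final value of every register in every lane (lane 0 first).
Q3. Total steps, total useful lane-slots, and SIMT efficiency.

step 0: b <- b                       {0,1,2,3,4,5,6,7}
step 1: b <- -2                      {0,1,2,3,4,5,6,7}
step 2: b <- 2                       {0,1,2,3,4,5,6,7}
step 3: eval (b < (4 + (lane // 3))) {0,1,2,3,4,5,6,7}
step 4: c <- max(c, min(c, -2))      {0,1,2,3,4,5,6,7}
step 5: b <- (b + 1)                 {0,1,2,3,4,5,6,7}
step 6: eval (b < (4 + (lane // 3))) {0,1,2,3,4,5,6,7}
step 7: c <- max(c, min(c, -2))      {0,1,2,3,4,5,6,7}
step 8: b <- (b + 1)                 {0,1,2,3,4,5,6,7}
step 9: eval (b < (4 + (lane // 3))) {0,1,2,3,4,5,6,7}
step 10: c <- max(c, min(c, -2))      {3,4,5,6,7}
step 11: b <- (b + 1)                 {3,4,5,6,7}
step 12: eval (b < (4 + (lane // 3))) {3,4,5,6,7}
step 13: c <- max(c, min(c, -2))      {6,7}
step 14: b <- (b + 1)                 {6,7}
step 15: eval (b < (4 + (lane // 3))) {6,7}
step 16: c <- (c - c)                 {0,1,2,3,4,5,6,7}
step 17: c <- max((lane * c), (lane * b)) {0,1,2,3,4,5,6,7}
step 18: c <- (b % 3)                 {0,1,2,3,4,5,6,7}
step 19: b <- max(min(lane, b), (b + lane)) {0,1,2,3,4,5,6,7}

Answer: 20 steps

b: 4,5,6,8,9,10,12,13
c: 1,1,1,2,2,2,0,0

steps = 20; useful = 133; efficiency = 133/160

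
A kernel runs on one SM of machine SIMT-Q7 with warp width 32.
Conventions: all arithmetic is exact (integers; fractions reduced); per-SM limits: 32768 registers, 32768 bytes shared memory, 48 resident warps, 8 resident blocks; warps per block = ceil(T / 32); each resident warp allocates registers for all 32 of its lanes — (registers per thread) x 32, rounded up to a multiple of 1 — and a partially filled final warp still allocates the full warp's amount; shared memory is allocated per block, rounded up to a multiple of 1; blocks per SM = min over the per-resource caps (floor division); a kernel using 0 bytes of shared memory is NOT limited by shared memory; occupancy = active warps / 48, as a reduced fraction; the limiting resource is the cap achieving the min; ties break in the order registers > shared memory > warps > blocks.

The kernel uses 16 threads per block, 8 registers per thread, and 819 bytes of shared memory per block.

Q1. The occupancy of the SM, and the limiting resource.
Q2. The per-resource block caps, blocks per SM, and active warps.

Answer: occupancy 1/6, limited by blocks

registers: 128 blocks
shared memory: 40 blocks
warps: 48 blocks
blocks: 8 blocks

Answer: 8 blocks, 8 active warps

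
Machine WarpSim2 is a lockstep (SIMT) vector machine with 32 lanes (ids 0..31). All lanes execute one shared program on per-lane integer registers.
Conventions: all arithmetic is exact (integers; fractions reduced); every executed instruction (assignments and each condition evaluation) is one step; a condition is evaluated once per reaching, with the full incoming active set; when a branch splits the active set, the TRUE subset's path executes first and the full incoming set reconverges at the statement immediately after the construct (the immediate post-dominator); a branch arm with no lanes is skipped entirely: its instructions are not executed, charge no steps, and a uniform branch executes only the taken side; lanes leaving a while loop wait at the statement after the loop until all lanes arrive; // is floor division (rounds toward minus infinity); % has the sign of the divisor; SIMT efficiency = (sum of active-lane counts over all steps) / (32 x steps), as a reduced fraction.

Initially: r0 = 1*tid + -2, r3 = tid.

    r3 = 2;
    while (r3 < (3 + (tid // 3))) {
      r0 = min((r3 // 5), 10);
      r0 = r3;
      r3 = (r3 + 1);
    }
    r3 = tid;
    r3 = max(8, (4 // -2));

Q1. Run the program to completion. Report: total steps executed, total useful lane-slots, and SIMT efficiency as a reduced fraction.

Answer: 48 steps, 876 useful, 73/128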